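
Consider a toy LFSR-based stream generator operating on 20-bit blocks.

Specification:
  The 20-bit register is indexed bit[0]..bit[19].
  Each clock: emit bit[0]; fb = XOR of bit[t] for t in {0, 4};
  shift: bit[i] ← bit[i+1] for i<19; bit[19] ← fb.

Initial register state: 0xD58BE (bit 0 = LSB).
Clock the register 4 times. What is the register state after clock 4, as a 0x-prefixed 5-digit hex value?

reg_0 = 0xD58BE
clock 1: out=0, reg = 0xEAC5F
clock 2: out=1, reg = 0x7562F
clock 3: out=1, reg = 0xBAB17
clock 4: out=1, reg = 0x5D58B

0x5D58B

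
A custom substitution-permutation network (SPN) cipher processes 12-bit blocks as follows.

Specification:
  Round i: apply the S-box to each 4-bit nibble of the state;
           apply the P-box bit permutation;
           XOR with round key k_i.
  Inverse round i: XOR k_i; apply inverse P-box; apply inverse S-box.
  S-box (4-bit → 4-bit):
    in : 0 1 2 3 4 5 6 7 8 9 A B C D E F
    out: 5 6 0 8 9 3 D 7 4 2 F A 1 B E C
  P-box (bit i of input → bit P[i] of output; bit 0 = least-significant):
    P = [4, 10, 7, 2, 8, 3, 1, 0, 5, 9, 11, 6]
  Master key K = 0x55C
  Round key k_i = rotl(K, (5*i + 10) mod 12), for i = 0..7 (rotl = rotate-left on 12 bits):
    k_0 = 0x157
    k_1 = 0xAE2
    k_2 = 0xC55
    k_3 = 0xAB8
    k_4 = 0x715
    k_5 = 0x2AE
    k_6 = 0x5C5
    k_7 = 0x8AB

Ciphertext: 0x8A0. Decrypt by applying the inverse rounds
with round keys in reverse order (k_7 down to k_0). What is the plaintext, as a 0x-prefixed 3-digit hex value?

0x5FD

s_0 = ciphertext = 0x8A0
s_1 = InvRound(s_0, k_7) = 0x2E2
s_2 = InvRound(s_1, k_6) = 0x56B
s_3 = InvRound(s_2, k_5) = 0xB4E
s_4 = InvRound(s_3, k_4) = 0xFE5
s_5 = InvRound(s_4, k_3) = 0x3DD
s_6 = InvRound(s_5, k_2) = 0x151
s_7 = InvRound(s_6, k_1) = 0x760
s_8 = InvRound(s_7, k_0) = 0x5FD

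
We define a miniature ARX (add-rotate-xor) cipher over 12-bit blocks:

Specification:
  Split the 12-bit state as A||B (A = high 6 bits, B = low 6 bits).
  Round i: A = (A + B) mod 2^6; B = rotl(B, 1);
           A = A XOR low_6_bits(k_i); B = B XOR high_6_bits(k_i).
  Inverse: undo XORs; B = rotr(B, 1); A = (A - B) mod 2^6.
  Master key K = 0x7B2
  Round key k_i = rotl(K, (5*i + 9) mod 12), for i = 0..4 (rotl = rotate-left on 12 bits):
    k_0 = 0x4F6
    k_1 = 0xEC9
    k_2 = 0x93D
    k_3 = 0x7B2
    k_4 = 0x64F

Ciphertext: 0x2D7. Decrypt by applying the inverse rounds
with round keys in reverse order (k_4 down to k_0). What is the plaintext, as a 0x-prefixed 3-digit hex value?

0x316

s_0 = ciphertext = 0x2D7
s_1 = InvRound(s_0, k_4) = 0xF47
s_2 = InvRound(s_1, k_3) = 0x8EC
s_3 = InvRound(s_2, k_2) = 0x684
s_4 = InvRound(s_3, k_1) = 0x53F
s_5 = InvRound(s_4, k_0) = 0x316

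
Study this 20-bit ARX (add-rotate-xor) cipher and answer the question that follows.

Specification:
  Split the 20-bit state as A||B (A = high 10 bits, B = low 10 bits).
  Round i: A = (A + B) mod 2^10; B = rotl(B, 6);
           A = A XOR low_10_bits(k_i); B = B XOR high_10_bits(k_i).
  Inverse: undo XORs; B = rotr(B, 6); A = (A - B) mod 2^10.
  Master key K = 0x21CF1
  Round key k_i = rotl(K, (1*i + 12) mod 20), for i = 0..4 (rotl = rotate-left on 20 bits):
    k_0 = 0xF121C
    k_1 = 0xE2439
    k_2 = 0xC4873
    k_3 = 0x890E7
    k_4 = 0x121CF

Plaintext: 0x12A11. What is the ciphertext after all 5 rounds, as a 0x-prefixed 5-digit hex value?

0x9D69D

s_0 = plaintext = 0x12A11
s_1 = Round(s_0, k_0) = 0x11FA5
s_2 = Round(s_1, k_1) = 0xF56F3
s_3 = Round(s_2, k_2) = 0xAEFFD
s_4 = Round(s_3, k_3) = 0x97D5B
s_5 = Round(s_4, k_4) = 0x9D69D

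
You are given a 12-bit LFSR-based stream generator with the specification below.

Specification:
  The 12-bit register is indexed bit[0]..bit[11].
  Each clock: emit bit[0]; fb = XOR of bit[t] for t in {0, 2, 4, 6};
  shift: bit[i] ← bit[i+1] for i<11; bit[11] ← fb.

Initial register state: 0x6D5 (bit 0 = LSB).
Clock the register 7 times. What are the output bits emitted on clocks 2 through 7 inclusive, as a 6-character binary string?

reg_0 = 0x6D5
clock 1: out=1, reg = 0x36A
clock 2: out=0, reg = 0x9B5
clock 3: out=1, reg = 0xCDA
clock 4: out=0, reg = 0x66D
clock 5: out=1, reg = 0xB36
clock 6: out=0, reg = 0x59B
clock 7: out=1, reg = 0x2CD

010101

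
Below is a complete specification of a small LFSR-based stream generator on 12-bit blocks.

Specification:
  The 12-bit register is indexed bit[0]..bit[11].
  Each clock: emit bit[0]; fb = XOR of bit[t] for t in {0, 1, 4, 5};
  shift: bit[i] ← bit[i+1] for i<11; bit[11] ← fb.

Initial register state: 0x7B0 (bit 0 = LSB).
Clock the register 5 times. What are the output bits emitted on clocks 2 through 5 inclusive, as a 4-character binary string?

0001

reg_0 = 0x7B0
clock 1: out=0, reg = 0x3D8
clock 2: out=0, reg = 0x9EC
clock 3: out=0, reg = 0xCF6
clock 4: out=0, reg = 0xE7B
clock 5: out=1, reg = 0x73D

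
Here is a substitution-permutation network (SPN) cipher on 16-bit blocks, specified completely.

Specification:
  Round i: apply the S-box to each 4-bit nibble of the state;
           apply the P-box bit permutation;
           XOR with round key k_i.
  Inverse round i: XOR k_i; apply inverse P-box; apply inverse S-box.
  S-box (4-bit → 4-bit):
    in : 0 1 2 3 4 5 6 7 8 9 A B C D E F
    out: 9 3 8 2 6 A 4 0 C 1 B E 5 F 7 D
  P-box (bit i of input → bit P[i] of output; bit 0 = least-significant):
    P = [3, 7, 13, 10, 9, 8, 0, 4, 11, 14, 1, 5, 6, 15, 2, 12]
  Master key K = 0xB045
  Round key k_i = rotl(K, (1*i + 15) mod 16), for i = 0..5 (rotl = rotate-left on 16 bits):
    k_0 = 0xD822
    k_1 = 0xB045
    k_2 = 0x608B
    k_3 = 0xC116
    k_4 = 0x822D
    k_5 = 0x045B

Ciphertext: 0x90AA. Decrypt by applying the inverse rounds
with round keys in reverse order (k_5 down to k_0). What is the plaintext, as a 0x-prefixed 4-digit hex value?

s_0 = ciphertext = 0x90AA
s_1 = InvRound(s_0, k_5) = 0xA285
s_2 = InvRound(s_1, k_4) = 0x727E
s_3 = InvRound(s_2, k_3) = 0xA21C
s_4 = InvRound(s_3, k_2) = 0x44F3
s_5 = InvRound(s_4, k_1) = 0xBB2B
s_6 = InvRound(s_5, k_0) = 0x73EC

0x73EC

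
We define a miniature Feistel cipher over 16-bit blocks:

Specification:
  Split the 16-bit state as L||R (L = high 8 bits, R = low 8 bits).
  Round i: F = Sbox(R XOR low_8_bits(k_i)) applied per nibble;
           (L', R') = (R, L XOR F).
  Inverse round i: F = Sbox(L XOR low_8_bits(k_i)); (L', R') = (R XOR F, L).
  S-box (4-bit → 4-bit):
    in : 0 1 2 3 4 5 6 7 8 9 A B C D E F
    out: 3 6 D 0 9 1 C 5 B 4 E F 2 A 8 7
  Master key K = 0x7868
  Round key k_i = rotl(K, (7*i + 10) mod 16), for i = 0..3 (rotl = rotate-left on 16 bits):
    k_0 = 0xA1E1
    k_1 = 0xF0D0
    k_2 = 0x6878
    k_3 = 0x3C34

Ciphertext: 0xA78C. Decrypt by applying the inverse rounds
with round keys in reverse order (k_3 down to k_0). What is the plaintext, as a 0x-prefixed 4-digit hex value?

s_0 = ciphertext = 0xA78C
s_1 = InvRound(s_0, k_3) = 0xCCA7
s_2 = InvRound(s_1, k_2) = 0x5ECC
s_3 = InvRound(s_2, k_1) = 0x745E
s_4 = InvRound(s_3, k_0) = 0x1F74

0x1F74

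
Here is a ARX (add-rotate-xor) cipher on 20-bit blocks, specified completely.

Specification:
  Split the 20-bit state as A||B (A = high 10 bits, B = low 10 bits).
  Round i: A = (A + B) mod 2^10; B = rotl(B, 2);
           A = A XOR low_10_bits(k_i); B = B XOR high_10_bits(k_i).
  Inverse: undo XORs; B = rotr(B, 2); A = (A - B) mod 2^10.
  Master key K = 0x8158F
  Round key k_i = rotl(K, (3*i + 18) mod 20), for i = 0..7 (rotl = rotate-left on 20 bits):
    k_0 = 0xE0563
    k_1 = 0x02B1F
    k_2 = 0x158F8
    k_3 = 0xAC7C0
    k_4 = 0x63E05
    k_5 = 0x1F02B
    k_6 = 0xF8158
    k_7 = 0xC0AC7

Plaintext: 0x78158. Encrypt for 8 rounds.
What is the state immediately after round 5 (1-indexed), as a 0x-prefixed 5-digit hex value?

0x5D410

s_0 = plaintext = 0x78158
s_1 = Round(s_0, k_0) = 0x96EE0
s_2 = Round(s_1, k_1) = 0x89388
s_3 = Round(s_2, k_2) = 0x55275
s_4 = Round(s_3, k_3) = 0x02767
s_5 = Round(s_4, k_4) = 0x5D410
s_6 = Round(s_5, k_5) = 0x6B83C
s_7 = Round(s_6, k_6) = 0x2CB10
s_8 = Round(s_7, k_7) = 0x41741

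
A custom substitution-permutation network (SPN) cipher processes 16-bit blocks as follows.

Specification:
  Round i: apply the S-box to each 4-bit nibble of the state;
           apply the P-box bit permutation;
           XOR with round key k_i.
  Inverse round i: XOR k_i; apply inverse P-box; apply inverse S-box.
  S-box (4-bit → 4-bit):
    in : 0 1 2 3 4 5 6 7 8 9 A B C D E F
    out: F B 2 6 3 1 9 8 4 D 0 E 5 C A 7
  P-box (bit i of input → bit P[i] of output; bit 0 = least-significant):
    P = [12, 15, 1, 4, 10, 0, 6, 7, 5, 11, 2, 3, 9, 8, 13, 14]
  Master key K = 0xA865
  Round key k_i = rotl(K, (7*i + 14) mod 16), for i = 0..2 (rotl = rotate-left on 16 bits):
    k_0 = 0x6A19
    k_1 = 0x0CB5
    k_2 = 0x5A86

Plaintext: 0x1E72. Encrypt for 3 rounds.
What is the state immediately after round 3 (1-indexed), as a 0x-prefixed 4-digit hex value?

s_0 = plaintext = 0x1E72
s_1 = Round(s_0, k_0) = 0xA191
s_2 = Round(s_1, k_1) = 0x904D
s_3 = Round(s_2, k_2) = 0x34B9

0x34B9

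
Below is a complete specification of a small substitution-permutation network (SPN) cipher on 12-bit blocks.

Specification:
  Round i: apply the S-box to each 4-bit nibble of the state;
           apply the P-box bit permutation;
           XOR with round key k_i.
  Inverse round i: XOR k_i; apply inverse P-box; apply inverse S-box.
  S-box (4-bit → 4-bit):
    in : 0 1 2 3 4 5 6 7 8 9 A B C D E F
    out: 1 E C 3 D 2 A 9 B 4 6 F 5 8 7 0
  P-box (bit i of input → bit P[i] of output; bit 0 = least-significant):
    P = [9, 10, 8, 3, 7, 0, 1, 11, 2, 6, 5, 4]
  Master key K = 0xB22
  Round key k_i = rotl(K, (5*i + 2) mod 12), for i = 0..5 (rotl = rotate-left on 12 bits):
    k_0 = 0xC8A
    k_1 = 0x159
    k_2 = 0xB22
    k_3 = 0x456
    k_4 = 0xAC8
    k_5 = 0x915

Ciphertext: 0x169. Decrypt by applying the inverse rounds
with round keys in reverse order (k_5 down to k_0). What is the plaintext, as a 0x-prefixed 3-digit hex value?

0x6BC

s_0 = ciphertext = 0x169
s_1 = InvRound(s_0, k_5) = 0xBDD
s_2 = InvRound(s_1, k_4) = 0x759
s_3 = InvRound(s_2, k_3) = 0x0A4
s_4 = InvRound(s_3, k_2) = 0x04C
s_5 = InvRound(s_4, k_1) = 0x759
s_6 = InvRound(s_5, k_0) = 0x6BC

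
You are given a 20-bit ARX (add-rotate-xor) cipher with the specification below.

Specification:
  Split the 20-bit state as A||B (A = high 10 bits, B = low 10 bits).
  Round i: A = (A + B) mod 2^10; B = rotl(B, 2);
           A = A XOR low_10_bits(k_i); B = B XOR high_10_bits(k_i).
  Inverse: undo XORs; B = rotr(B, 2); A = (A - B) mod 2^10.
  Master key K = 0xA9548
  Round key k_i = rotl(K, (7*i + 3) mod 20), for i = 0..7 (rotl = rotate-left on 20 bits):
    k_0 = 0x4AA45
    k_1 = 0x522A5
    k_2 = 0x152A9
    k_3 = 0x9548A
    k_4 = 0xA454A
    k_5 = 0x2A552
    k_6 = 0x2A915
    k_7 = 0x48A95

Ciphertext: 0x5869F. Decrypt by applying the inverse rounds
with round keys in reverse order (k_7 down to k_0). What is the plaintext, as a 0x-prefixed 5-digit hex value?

s_0 = ciphertext = 0x5869F
s_1 = InvRound(s_0, k_7) = 0x815EF
s_2 = InvRound(s_1, k_6) = 0x6FD51
s_3 = InvRound(s_2, k_5) = 0x1BC7E
s_4 = InvRound(s_3, k_4) = 0x5ABBB
s_5 = InvRound(s_4, k_3) = 0xD967B
s_6 = InvRound(s_5, k_2) = 0x9078B
s_7 = InvRound(s_6, k_1) = 0x4D3B0
s_8 = InvRound(s_7, k_0) = 0x32EA6

0x32EA6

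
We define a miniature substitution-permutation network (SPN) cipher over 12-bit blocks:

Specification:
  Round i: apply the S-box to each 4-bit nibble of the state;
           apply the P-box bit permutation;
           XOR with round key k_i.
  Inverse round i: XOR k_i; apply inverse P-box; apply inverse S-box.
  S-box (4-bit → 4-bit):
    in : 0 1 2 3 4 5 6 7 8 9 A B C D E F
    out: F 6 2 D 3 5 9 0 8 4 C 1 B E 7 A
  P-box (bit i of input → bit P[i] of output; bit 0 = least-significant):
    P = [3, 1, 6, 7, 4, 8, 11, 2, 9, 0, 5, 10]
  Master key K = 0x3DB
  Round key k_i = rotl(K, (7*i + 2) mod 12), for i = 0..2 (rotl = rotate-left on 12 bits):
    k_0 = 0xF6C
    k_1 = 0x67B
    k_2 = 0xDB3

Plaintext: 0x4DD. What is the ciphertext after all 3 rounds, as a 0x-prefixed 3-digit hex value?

s_0 = plaintext = 0x4DD
s_1 = Round(s_0, k_0) = 0x4AB
s_2 = Round(s_1, k_1) = 0xC76
s_3 = Round(s_2, k_2) = 0xB3A

0xB3A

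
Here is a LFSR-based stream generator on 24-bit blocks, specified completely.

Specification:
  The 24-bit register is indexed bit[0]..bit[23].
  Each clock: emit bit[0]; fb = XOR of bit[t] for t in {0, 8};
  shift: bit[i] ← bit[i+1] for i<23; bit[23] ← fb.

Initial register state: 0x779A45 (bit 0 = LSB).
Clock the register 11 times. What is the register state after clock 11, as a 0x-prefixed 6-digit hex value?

reg_0 = 0x779A45
clock 1: out=1, reg = 0xBBCD22
clock 2: out=0, reg = 0xDDE691
clock 3: out=1, reg = 0xEEF348
clock 4: out=0, reg = 0xF779A4
clock 5: out=0, reg = 0xFBBCD2
clock 6: out=0, reg = 0x7DDE69
clock 7: out=1, reg = 0xBEEF34
clock 8: out=0, reg = 0xDF779A
clock 9: out=0, reg = 0xEFBBCD
clock 10: out=1, reg = 0x77DDE6
clock 11: out=0, reg = 0xBBEEF3

0xBBEEF3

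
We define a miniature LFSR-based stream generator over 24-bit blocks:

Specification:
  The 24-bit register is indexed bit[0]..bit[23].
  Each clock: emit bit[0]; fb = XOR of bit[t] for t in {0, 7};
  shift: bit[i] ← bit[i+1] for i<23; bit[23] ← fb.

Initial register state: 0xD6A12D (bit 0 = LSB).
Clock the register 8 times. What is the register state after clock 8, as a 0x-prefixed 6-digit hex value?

0x6FD6A1

reg_0 = 0xD6A12D
clock 1: out=1, reg = 0xEB5096
clock 2: out=0, reg = 0xF5A84B
clock 3: out=1, reg = 0xFAD425
clock 4: out=1, reg = 0xFD6A12
clock 5: out=0, reg = 0x7EB509
clock 6: out=1, reg = 0xBF5A84
clock 7: out=0, reg = 0xDFAD42
clock 8: out=0, reg = 0x6FD6A1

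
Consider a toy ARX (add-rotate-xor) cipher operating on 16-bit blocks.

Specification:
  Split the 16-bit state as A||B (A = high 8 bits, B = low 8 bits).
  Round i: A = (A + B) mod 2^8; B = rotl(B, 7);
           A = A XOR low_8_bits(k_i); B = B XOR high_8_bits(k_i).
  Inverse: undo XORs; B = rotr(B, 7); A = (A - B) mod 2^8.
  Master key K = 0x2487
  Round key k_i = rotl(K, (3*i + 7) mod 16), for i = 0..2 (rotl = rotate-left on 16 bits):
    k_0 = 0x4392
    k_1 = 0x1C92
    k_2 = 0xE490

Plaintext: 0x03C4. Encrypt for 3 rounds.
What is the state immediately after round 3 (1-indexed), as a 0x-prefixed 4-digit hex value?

s_0 = plaintext = 0x03C4
s_1 = Round(s_0, k_0) = 0x5521
s_2 = Round(s_1, k_1) = 0xE48C
s_3 = Round(s_2, k_2) = 0xE0A2

0xE0A2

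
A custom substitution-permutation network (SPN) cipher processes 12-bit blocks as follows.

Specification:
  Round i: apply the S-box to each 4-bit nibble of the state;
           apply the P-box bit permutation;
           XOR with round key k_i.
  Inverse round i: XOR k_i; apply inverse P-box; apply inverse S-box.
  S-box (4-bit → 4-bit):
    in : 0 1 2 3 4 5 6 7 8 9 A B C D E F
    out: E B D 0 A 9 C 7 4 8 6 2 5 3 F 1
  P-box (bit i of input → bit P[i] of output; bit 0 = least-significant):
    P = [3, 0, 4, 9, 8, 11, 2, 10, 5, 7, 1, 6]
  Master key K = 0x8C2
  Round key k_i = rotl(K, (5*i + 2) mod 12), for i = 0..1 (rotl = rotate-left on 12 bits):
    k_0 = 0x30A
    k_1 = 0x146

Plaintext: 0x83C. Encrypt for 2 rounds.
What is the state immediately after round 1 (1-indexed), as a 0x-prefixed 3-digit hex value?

0x310

s_0 = plaintext = 0x83C
s_1 = Round(s_0, k_0) = 0x310
s_2 = Round(s_1, k_1) = 0xE57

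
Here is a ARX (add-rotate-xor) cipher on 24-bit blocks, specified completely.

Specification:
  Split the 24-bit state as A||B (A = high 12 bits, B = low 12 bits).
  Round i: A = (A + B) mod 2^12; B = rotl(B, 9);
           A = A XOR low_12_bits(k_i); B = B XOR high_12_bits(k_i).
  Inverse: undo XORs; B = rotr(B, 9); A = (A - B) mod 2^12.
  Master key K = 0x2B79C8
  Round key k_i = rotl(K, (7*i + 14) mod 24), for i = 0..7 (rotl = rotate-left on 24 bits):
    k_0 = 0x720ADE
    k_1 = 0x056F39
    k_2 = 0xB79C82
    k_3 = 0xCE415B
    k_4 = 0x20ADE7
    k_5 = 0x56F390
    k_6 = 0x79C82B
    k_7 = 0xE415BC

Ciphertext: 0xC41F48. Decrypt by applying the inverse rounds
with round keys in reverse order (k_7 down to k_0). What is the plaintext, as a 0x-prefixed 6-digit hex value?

s_0 = ciphertext = 0xC41F48
s_1 = InvRound(s_0, k_7) = 0x1B5848
s_2 = InvRound(s_1, k_6) = 0xAF7EA7
s_3 = InvRound(s_2, k_5) = 0xB22E45
s_4 = InvRound(s_3, k_4) = 0x44727E
s_5 = InvRound(s_4, k_3) = 0x0454D7
s_6 = InvRound(s_5, k_2) = 0xF50D77
s_7 = InvRound(s_6, k_1) = 0x75B90E
s_8 = InvRound(s_7, k_0) = 0xC0E177

0xC0E177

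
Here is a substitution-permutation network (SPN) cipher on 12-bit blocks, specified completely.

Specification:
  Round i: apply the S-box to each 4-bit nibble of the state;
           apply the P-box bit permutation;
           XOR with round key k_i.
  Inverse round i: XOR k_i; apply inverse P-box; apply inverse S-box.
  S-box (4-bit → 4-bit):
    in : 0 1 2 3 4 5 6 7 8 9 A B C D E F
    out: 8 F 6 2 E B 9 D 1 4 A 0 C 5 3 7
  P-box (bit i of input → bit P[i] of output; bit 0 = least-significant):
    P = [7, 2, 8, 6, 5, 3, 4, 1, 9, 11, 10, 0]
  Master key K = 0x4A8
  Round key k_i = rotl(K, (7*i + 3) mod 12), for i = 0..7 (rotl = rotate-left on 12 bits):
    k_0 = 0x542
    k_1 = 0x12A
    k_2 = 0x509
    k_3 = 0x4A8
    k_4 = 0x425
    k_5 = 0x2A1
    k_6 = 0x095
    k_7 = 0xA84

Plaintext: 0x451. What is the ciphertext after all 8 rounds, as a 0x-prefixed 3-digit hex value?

s_0 = plaintext = 0x451
s_1 = Round(s_0, k_0) = 0x8AD
s_2 = Round(s_1, k_1) = 0x2A0
s_3 = Round(s_2, k_2) = 0x943
s_4 = Round(s_3, k_3) = 0x0B6
s_5 = Round(s_4, k_4) = 0x4E4
s_6 = Round(s_5, k_5) = 0xFCC
s_7 = Round(s_6, k_6) = 0xFC7
s_8 = Round(s_7, k_7) = 0x556

0x556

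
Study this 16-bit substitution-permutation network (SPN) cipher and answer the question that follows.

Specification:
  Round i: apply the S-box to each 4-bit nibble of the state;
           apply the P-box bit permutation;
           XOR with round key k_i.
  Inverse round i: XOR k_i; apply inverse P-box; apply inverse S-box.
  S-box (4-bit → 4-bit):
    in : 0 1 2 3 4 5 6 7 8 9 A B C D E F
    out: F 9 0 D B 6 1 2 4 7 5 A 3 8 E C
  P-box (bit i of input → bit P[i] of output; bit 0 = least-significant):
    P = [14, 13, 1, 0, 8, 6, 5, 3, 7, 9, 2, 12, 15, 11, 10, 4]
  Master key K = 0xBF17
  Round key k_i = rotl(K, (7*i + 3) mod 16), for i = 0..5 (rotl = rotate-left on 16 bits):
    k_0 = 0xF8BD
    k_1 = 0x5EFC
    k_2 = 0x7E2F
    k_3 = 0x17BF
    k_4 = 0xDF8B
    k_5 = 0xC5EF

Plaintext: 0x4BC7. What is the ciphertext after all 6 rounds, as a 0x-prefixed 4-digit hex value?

0xB47C

s_0 = plaintext = 0x4BC7
s_1 = Round(s_0, k_0) = 0x43ED
s_2 = Round(s_1, k_1) = 0xC601
s_3 = Round(s_2, k_2) = 0xB7C6
s_4 = Round(s_3, k_3) = 0x5CEF
s_5 = Round(s_4, k_4) = 0xD160
s_6 = Round(s_5, k_5) = 0xB47C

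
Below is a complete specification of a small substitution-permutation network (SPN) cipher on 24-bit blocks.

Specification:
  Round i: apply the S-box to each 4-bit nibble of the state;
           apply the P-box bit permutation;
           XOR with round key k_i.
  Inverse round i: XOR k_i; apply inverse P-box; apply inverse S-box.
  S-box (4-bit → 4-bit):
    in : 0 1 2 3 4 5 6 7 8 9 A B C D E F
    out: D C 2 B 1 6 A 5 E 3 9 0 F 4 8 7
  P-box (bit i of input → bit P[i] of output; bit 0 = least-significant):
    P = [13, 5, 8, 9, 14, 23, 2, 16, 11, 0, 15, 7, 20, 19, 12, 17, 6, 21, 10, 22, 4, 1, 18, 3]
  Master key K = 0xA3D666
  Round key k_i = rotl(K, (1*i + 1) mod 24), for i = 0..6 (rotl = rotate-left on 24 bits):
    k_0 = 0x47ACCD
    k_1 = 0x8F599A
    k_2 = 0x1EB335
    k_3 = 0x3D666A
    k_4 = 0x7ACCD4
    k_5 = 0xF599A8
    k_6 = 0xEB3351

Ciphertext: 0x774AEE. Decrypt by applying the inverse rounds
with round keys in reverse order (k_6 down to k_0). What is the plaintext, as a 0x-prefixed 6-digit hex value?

s_0 = ciphertext = 0x774AEE
s_1 = InvRound(s_0, k_6) = 0xCBF3FF
s_2 = InvRound(s_1, k_5) = 0xF9397A
s_3 = InvRound(s_2, k_4) = 0x6D11CF
s_4 = InvRound(s_3, k_3) = 0xB1767C
s_5 = InvRound(s_4, k_2) = 0x1F653D
s_6 = InvRound(s_5, k_1) = 0x2D7359
s_7 = InvRound(s_6, k_0) = 0x488071

0x488071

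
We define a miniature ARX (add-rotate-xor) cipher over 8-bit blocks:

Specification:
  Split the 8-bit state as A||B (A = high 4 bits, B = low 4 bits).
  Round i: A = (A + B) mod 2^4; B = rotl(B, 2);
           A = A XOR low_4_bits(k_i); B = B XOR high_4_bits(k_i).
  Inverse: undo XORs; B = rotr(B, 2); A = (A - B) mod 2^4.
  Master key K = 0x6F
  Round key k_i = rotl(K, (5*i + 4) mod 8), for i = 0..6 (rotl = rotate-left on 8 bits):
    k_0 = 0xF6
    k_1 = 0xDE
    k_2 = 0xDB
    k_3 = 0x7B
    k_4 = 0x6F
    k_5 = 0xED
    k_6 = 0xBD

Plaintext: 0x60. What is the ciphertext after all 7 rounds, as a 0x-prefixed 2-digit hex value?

s_0 = plaintext = 0x60
s_1 = Round(s_0, k_0) = 0x0F
s_2 = Round(s_1, k_1) = 0x12
s_3 = Round(s_2, k_2) = 0x85
s_4 = Round(s_3, k_3) = 0x62
s_5 = Round(s_4, k_4) = 0x7E
s_6 = Round(s_5, k_5) = 0x85
s_7 = Round(s_6, k_6) = 0x0E

0x0E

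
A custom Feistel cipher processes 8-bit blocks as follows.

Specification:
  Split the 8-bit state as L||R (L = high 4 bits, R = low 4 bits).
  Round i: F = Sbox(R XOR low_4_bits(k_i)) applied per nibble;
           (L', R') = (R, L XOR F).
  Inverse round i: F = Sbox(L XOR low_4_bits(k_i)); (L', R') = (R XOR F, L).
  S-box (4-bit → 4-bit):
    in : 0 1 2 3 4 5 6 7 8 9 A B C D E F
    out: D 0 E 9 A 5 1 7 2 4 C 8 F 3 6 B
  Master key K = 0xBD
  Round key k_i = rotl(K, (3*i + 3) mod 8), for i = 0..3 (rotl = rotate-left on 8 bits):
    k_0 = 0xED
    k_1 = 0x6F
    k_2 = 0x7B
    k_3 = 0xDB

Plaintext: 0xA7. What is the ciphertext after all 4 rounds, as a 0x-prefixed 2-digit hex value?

s_0 = plaintext = 0xA7
s_1 = Round(s_0, k_0) = 0x76
s_2 = Round(s_1, k_1) = 0x63
s_3 = Round(s_2, k_2) = 0x34
s_4 = Round(s_3, k_3) = 0x48

0x48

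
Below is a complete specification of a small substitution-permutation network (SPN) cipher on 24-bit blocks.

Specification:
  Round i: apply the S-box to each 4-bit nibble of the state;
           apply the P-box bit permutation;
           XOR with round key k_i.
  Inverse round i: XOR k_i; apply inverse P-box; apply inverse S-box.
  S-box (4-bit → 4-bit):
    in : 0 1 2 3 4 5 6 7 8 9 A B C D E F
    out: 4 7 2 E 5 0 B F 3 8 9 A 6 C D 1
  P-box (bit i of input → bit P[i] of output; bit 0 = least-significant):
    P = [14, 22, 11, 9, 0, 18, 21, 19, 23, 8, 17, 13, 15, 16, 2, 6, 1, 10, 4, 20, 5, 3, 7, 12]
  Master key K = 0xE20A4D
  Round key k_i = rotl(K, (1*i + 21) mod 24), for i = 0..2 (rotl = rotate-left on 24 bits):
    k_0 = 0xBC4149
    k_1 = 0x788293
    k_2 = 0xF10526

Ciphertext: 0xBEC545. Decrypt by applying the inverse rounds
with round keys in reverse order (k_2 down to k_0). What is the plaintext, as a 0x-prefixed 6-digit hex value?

0x0896ED

s_0 = ciphertext = 0xBEC545
s_1 = InvRound(s_0, k_2) = 0xFF6068
s_2 = InvRound(s_1, k_1) = 0x146E8A
s_3 = InvRound(s_2, k_0) = 0x0896ED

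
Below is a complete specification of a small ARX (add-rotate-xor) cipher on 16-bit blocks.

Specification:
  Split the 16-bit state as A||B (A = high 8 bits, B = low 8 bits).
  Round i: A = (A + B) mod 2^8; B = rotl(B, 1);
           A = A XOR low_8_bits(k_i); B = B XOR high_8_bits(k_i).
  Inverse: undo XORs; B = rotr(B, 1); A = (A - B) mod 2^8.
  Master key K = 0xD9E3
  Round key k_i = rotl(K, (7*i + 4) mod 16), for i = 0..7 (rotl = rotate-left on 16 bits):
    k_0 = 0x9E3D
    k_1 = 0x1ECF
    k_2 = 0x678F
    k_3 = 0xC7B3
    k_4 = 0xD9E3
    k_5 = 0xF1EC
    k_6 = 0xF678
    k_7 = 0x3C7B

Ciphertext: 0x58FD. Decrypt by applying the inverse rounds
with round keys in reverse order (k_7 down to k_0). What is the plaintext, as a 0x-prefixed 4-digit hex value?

s_0 = ciphertext = 0x58FD
s_1 = InvRound(s_0, k_7) = 0x43E0
s_2 = InvRound(s_1, k_6) = 0x300B
s_3 = InvRound(s_2, k_5) = 0x5F7D
s_4 = InvRound(s_3, k_4) = 0x6A52
s_5 = InvRound(s_4, k_3) = 0x0FCA
s_6 = InvRound(s_5, k_2) = 0xAAD6
s_7 = InvRound(s_6, k_1) = 0x0164
s_8 = InvRound(s_7, k_0) = 0xBF7D

0xBF7D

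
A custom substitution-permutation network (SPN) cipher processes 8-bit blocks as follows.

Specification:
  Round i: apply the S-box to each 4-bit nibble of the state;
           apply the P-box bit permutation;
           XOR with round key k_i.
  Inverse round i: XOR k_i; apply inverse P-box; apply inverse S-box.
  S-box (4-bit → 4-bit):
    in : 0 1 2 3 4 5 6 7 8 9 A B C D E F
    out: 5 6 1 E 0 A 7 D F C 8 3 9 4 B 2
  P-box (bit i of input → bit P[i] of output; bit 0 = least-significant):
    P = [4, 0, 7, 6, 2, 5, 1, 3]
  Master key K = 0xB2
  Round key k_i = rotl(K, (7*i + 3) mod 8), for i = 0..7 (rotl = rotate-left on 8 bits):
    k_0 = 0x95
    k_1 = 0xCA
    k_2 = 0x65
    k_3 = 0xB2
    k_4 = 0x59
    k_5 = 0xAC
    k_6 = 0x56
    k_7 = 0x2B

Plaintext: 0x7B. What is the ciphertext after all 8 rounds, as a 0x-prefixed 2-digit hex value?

s_0 = plaintext = 0x7B
s_1 = Round(s_0, k_0) = 0x8A
s_2 = Round(s_1, k_1) = 0xA4
s_3 = Round(s_2, k_2) = 0x6D
s_4 = Round(s_3, k_3) = 0x14
s_5 = Round(s_4, k_4) = 0x7B
s_6 = Round(s_5, k_5) = 0xB3
s_7 = Round(s_6, k_6) = 0xB3
s_8 = Round(s_7, k_7) = 0xCE

0xCE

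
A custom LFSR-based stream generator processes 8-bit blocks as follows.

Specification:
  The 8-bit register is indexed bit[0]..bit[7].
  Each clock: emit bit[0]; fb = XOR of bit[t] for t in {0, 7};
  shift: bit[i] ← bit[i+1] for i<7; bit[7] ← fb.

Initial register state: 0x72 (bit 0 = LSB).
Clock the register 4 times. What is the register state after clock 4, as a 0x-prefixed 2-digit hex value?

reg_0 = 0x72
clock 1: out=0, reg = 0x39
clock 2: out=1, reg = 0x9C
clock 3: out=0, reg = 0xCE
clock 4: out=0, reg = 0xE7

0xE7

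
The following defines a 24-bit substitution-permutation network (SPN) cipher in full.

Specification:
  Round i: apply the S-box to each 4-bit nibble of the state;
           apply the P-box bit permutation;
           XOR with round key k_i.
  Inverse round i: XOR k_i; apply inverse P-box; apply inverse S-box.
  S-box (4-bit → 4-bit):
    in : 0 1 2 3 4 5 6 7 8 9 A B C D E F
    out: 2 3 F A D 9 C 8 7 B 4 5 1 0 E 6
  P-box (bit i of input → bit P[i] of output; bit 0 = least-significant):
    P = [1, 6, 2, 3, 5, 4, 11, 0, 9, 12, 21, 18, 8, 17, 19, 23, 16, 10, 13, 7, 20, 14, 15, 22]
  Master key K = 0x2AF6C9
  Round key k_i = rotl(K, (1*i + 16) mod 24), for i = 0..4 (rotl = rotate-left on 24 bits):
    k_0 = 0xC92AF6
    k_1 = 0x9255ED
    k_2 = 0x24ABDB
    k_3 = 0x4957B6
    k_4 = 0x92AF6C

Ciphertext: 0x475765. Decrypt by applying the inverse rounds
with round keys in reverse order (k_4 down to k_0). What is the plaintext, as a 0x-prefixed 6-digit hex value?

0x3D2E8E

s_0 = ciphertext = 0x475765
s_1 = InvRound(s_0, k_4) = 0x2B7367
s_2 = InvRound(s_1, k_3) = 0x7E0A30
s_3 = InvRound(s_2, k_2) = 0x468D59
s_4 = InvRound(s_3, k_1) = 0x27738A
s_5 = InvRound(s_4, k_0) = 0x3D2E8E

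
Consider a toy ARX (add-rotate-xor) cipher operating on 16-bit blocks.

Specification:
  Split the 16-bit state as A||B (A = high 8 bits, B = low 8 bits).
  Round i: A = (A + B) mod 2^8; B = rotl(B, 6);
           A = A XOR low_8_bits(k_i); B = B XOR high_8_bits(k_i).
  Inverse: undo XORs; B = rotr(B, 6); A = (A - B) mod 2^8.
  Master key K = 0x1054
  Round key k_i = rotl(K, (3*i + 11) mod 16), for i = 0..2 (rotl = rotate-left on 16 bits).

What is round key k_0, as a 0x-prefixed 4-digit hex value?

0xA082

K = 0x1054
k_0 = rotl(K, (3*0+11) mod 16) = rotl(K, 11) = 0xA082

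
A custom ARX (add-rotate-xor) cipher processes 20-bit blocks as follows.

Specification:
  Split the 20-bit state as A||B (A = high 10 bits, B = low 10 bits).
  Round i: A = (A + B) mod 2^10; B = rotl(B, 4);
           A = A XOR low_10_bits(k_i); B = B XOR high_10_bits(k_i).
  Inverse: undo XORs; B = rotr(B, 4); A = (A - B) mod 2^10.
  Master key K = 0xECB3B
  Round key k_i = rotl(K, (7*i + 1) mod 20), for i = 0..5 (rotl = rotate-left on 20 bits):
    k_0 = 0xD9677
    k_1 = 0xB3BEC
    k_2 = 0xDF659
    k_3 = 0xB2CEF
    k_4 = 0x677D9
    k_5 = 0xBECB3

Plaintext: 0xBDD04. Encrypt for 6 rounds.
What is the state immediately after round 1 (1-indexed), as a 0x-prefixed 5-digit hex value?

s_0 = plaintext = 0xBDD04
s_1 = Round(s_0, k_0) = 0x63321
s_2 = Round(s_1, k_1) = 0xD04D2
s_3 = Round(s_2, k_2) = 0x92A5E
s_4 = Round(s_3, k_3) = 0x11F22
s_5 = Round(s_4, k_4) = 0x2C3B1
s_6 = Round(s_5, k_5) = 0x349E5

0x63321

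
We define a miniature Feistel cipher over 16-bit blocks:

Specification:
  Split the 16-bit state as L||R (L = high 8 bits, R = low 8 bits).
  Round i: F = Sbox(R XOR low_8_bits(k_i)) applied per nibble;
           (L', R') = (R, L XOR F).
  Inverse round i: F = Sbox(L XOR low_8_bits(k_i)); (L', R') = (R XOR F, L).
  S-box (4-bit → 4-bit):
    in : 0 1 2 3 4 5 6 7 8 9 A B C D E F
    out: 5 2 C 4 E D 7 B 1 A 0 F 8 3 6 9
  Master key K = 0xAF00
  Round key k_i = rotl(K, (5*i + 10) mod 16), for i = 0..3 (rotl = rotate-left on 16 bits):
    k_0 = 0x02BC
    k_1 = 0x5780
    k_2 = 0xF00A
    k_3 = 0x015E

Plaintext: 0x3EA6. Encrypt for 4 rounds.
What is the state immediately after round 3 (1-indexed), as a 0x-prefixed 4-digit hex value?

s_0 = plaintext = 0x3EA6
s_1 = Round(s_0, k_0) = 0xA61E
s_2 = Round(s_1, k_1) = 0x1E00
s_3 = Round(s_2, k_2) = 0x004E
s_4 = Round(s_3, k_3) = 0x4E25

0x004E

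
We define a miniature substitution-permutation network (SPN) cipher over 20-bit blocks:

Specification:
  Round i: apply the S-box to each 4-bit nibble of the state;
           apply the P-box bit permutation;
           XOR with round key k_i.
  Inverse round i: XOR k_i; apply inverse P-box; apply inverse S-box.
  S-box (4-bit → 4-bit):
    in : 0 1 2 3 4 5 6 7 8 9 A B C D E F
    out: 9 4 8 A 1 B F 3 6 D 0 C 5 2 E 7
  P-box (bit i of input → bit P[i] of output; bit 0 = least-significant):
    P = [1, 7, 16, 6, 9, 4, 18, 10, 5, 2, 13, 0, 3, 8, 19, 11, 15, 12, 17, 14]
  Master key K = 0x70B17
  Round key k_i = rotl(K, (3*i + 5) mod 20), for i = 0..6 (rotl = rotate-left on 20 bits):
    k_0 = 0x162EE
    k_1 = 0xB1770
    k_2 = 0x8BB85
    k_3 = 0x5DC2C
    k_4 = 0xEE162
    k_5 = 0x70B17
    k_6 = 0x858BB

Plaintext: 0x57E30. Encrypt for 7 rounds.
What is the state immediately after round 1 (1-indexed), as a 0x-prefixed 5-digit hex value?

s_0 = plaintext = 0x57E30
s_1 = Round(s_0, k_0) = 0x197B1
s_2 = Round(s_1, k_1) = 0x41B5C
s_3 = Round(s_2, k_2) = 0x11D96
s_4 = Round(s_3, k_3) = 0xADAEA
s_5 = Round(s_4, k_4) = 0xAE472
s_6 = Round(s_5, k_5) = 0xF0067
s_7 = Round(s_6, k_6) = 0xEC600

0x197B1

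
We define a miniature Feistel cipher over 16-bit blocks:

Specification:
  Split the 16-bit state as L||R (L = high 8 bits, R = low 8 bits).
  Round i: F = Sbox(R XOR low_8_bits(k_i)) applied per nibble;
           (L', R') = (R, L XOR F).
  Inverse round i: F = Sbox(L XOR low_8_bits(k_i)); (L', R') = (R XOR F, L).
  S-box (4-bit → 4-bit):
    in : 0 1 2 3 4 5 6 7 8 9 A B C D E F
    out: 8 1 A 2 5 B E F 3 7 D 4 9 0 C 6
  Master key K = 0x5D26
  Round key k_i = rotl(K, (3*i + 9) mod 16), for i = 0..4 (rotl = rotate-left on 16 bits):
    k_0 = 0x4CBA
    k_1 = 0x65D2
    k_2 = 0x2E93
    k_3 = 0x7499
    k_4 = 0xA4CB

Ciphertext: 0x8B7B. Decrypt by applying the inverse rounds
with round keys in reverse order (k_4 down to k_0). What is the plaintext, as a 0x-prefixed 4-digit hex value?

0x399B

s_0 = ciphertext = 0x8B7B
s_1 = InvRound(s_0, k_4) = 0x238B
s_2 = InvRound(s_1, k_3) = 0xC623
s_3 = InvRound(s_2, k_2) = 0x98C6
s_4 = InvRound(s_3, k_1) = 0x9B98
s_5 = InvRound(s_4, k_0) = 0x399B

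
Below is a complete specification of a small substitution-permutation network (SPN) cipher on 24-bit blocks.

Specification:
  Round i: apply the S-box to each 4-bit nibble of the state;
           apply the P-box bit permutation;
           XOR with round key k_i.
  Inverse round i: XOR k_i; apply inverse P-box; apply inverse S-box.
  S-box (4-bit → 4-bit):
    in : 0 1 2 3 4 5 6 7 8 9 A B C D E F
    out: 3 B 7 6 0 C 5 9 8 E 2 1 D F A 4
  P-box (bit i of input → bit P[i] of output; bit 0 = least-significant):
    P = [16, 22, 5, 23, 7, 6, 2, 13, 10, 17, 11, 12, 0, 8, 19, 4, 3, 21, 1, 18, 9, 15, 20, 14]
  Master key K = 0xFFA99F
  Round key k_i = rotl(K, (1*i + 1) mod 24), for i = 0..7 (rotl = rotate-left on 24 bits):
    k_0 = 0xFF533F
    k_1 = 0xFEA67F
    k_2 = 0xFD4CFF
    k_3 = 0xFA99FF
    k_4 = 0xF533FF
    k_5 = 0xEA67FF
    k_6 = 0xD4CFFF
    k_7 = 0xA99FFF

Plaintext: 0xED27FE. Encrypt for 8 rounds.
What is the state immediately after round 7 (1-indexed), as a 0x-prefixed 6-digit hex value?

s_0 = plaintext = 0xED27FE
s_1 = Round(s_0, k_0) = 0x138630
s_2 = Round(s_1, k_1) = 0x9F6829
s_3 = Round(s_2, k_2) = 0x259C18
s_4 = Round(s_3, k_3) = 0x66262D
s_5 = Round(s_4, k_4) = 0x2C3C10
s_6 = Round(s_5, k_5) = 0xB7D835
s_7 = Round(s_6, k_6) = 0x58DC82
s_8 = Round(s_7, k_7) = 0xF4E2CE

0x58DC82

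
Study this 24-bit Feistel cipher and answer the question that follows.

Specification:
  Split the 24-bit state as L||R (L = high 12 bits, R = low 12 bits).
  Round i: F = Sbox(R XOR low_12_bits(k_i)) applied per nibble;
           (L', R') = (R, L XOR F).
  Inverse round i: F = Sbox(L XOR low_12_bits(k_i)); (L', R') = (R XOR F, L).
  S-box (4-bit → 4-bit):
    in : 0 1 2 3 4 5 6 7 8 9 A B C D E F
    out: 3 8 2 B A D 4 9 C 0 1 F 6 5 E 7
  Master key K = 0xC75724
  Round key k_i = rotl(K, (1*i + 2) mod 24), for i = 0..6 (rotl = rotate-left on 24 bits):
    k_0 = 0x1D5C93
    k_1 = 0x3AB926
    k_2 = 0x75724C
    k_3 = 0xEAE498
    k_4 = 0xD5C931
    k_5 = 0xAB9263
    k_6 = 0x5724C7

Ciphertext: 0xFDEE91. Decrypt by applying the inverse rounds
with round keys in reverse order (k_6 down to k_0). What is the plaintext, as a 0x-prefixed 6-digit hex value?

s_0 = ciphertext = 0xFDEE91
s_1 = InvRound(s_0, k_6) = 0x111FDE
s_2 = InvRound(s_1, k_5) = 0x44C111
s_3 = InvRound(s_2, k_4) = 0x48444C
s_4 = InvRound(s_3, k_3) = 0x7CA484
s_5 = InvRound(s_4, k_2) = 0x9407CA
s_6 = InvRound(s_5, k_1) = 0x48E940
s_7 = InvRound(s_6, k_0) = 0x5C548E

0x5C548E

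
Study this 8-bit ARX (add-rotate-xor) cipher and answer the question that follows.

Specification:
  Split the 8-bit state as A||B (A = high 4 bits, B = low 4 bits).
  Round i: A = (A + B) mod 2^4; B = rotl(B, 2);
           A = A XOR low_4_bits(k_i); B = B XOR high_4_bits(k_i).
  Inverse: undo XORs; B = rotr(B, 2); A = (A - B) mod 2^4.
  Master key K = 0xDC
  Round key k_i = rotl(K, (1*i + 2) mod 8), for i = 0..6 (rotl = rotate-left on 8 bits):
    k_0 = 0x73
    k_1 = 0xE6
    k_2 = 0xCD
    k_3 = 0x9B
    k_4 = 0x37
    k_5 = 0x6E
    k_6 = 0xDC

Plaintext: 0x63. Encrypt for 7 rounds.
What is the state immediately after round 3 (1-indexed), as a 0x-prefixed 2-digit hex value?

s_0 = plaintext = 0x63
s_1 = Round(s_0, k_0) = 0xAB
s_2 = Round(s_1, k_1) = 0x30
s_3 = Round(s_2, k_2) = 0xEC
s_4 = Round(s_3, k_3) = 0x1A
s_5 = Round(s_4, k_4) = 0xC9
s_6 = Round(s_5, k_5) = 0xB0
s_7 = Round(s_6, k_6) = 0x7D

0xEC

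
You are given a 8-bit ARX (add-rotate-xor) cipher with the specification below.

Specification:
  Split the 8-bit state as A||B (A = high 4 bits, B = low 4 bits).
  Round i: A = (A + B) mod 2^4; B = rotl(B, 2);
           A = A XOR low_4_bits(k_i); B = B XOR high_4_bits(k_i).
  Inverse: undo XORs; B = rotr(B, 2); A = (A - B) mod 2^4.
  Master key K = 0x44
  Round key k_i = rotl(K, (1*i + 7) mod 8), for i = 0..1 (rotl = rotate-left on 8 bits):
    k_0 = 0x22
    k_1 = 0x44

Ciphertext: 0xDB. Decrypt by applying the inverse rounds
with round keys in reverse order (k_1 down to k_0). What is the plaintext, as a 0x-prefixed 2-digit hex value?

0x17

s_0 = ciphertext = 0xDB
s_1 = InvRound(s_0, k_1) = 0xAF
s_2 = InvRound(s_1, k_0) = 0x17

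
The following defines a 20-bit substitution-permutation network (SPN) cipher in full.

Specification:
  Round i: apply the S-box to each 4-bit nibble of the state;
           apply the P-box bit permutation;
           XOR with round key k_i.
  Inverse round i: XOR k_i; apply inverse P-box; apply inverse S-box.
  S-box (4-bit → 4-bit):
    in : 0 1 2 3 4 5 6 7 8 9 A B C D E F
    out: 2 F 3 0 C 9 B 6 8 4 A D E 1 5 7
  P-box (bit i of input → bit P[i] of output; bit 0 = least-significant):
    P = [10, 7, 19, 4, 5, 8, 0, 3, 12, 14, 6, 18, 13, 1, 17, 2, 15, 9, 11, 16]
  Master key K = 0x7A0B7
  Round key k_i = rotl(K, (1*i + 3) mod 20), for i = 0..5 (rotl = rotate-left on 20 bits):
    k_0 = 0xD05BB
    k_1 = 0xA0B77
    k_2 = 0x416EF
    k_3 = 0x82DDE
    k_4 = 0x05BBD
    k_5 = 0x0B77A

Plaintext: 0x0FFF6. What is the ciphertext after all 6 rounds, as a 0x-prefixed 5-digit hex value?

s_0 = plaintext = 0x0FFF6
s_1 = Round(s_0, k_0) = 0xF7248
s_2 = Round(s_1, k_1) = 0x8D16C
s_3 = Round(s_2, k_2) = 0x96717
s_4 = Round(s_3, k_3) = 0x04431
s_5 = Round(s_4, k_4) = 0xE5D69
s_6 = Round(s_5, k_5) = 0x80E56

0x80E56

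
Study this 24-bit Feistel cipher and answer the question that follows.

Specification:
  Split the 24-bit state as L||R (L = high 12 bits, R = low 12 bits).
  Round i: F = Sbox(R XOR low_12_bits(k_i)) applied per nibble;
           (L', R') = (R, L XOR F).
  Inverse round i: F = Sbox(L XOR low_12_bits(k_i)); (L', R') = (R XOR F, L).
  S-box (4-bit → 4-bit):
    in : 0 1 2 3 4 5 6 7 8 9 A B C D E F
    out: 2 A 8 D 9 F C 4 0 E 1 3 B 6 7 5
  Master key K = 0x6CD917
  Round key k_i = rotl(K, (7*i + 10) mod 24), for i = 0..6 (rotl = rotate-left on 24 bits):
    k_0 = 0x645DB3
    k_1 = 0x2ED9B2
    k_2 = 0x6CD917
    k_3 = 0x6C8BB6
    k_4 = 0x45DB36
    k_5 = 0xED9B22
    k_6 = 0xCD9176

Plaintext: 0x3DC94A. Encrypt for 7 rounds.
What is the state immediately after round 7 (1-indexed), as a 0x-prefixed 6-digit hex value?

s_0 = plaintext = 0x3DC94A
s_1 = Round(s_0, k_0) = 0x94AA82
s_2 = Round(s_1, k_1) = 0xA82498
s_3 = Round(s_2, k_2) = 0x498C87
s_4 = Round(s_3, k_3) = 0xC87042
s_5 = Round(s_4, k_4) = 0x042FCE
s_6 = Round(s_5, k_5) = 0xFCE939
s_7 = Round(s_6, k_6) = 0x939F5B

0x939F5B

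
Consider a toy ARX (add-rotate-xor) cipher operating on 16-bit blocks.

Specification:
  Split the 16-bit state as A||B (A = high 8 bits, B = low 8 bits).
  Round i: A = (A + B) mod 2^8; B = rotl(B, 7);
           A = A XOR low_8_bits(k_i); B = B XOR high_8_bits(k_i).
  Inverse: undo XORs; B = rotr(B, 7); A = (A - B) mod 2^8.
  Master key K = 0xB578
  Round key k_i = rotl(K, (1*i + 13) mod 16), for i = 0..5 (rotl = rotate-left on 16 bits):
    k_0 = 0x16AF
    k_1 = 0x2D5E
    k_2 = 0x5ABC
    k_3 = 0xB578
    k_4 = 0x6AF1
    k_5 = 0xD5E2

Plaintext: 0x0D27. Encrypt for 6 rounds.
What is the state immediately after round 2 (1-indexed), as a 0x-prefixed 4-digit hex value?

0x7EEF

s_0 = plaintext = 0x0D27
s_1 = Round(s_0, k_0) = 0x9B85
s_2 = Round(s_1, k_1) = 0x7EEF
s_3 = Round(s_2, k_2) = 0xD1AD
s_4 = Round(s_3, k_3) = 0x0663
s_5 = Round(s_4, k_4) = 0x98DB
s_6 = Round(s_5, k_5) = 0x9138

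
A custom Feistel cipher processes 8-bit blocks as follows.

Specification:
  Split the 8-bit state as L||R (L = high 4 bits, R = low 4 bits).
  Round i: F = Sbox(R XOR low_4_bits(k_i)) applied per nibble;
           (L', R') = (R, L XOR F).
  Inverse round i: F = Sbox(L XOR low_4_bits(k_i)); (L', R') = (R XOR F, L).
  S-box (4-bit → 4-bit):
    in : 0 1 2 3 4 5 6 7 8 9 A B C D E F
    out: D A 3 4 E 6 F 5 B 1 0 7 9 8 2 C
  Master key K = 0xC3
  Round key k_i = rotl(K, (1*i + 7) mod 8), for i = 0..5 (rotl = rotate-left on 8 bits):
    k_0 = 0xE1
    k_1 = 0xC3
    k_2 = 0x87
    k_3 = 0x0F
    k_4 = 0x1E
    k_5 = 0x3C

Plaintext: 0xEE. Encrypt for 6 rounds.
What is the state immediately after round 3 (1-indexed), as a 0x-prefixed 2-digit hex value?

0x46

s_0 = plaintext = 0xEE
s_1 = Round(s_0, k_0) = 0xE2
s_2 = Round(s_1, k_1) = 0x24
s_3 = Round(s_2, k_2) = 0x46
s_4 = Round(s_3, k_3) = 0x65
s_5 = Round(s_4, k_4) = 0x51
s_6 = Round(s_5, k_5) = 0x1D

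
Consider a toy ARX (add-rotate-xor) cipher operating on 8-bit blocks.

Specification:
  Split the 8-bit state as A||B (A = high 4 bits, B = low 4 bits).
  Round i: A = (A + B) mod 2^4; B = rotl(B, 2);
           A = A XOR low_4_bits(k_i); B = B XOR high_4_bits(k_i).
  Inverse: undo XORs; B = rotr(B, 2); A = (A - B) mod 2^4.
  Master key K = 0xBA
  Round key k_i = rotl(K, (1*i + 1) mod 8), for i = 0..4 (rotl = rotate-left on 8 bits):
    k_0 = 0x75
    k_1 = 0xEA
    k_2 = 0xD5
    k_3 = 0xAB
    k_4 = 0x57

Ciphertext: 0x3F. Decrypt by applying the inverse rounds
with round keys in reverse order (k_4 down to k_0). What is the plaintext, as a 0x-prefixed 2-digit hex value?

s_0 = ciphertext = 0x3F
s_1 = InvRound(s_0, k_4) = 0xAA
s_2 = InvRound(s_1, k_3) = 0x10
s_3 = InvRound(s_2, k_2) = 0xD7
s_4 = InvRound(s_3, k_1) = 0x16
s_5 = InvRound(s_4, k_0) = 0x04

0x04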